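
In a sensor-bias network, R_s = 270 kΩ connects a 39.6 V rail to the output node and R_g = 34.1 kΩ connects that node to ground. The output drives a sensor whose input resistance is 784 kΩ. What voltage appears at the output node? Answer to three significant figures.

The load sits in parallel with R_g: R_g‖R_L = (34.1 × 784) / (34.1 + 784) = 32.68 kΩ.
V_out = 39.6 × 32.68 / (270 + 32.68) = 39.6 × 32.68/302.7 = 4.28 V.
(Unloaded it would have been 4.44 V.)

V_out ≈ 4.28 V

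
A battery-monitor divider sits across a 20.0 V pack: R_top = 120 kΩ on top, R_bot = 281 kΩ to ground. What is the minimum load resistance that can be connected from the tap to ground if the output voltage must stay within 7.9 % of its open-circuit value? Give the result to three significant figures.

Output resistance R_th = R_top‖R_bot = (120 × 281)/401.0 = 84.09 kΩ.
The fractional drop is R_th/(R_th + R_L); requiring this ≤ 0.0790 gives R_L ≥ R_th(1/0.0790 − 1) = 84.09 × 11.66 = 980 kΩ.

R_L(min) ≈ 980 kΩ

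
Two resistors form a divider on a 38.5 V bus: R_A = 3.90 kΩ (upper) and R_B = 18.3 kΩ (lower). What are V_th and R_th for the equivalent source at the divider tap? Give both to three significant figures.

V_th = 31.7 V, R_th = 3.21 kΩ

V_th is the open-circuit tap voltage: 38.5 × 18.3/(3.90 + 18.3) = 31.7 V.
With the supply zeroed, R_A and R_B appear in parallel from the tap: R_th = R_A‖R_B = (3.90 × 18.3)/22.20 = 3.21 kΩ.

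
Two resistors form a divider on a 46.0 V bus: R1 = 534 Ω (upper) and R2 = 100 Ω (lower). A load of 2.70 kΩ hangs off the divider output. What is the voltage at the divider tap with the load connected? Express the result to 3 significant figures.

The load sits in parallel with R2: R2‖R_L = (100 × 2700) / (100 + 2700) = 96.43 Ω.
V_out = 46.0 × 96.43 / (534 + 96.43) = 46.0 × 96.43/630.4 = 7.04 V.
(Unloaded it would have been 7.26 V.)

V_out ≈ 7.04 V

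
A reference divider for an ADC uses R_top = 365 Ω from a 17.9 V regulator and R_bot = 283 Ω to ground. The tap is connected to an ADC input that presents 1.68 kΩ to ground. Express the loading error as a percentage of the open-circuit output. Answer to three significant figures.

Unloaded V = 17.9 × 283/648.0 = 7.8174 V.
Loaded: R_bot‖R_L = 242.2 Ω, giving V = 17.9 × 242.2/607.2 = 7.1400 V.
Drop = (7.8174 − 7.1400) / 7.8174 = 8.67 %.

8.67 %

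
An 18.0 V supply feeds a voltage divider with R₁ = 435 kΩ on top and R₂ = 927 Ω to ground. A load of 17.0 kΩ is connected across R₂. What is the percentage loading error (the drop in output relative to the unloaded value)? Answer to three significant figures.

The divider's output (Thévenin) resistance is R₁‖R₂ = 925.0 Ω.
Fractional drop under load = R_th/(R_th + R_L) = 925.0 / (925.0 + 17000) = 0.05161.
So the output falls by 5.16 %.

5.16 %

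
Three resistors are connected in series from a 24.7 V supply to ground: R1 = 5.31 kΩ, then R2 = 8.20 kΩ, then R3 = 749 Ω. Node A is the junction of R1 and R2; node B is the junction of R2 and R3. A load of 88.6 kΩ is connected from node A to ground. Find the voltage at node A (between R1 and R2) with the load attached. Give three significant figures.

Below node A the series string R2+R3 = 8949 Ω sits in parallel with the 88600 Ω load: 8128 Ω.
V_A = 24.7 × 8128/(5310 + 8128) = 14.9 V.

V ≈ 14.9 V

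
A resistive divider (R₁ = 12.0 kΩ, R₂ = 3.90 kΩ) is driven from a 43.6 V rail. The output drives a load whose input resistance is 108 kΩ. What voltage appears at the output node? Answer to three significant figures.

V_out ≈ 10.4 V

The load sits in parallel with R₂: R₂‖R_L = (3.90 × 108) / (3.90 + 108) = 3.764 kΩ.
V_out = 43.6 × 3.764 / (12.0 + 3.764) = 43.6 × 3.764/15.76 = 10.4 V.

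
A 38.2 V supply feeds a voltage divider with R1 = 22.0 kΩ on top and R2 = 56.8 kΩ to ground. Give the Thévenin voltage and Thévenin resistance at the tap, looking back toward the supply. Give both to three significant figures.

V_th = 27.5 V, R_th = 15.9 kΩ

V_th is the open-circuit tap voltage: 38.2 × 56.8/(22.0 + 56.8) = 27.5 V.
With the supply zeroed, R1 and R2 appear in parallel from the tap: R_th = R1‖R2 = (22.0 × 56.8)/78.80 = 15.9 kΩ.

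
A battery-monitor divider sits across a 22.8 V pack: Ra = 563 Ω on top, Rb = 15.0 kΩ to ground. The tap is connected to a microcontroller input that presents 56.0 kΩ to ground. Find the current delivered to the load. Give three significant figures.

I_L ≈ 0.389 mA

Rb‖R_L = 11830 Ω; V_out = 22.8 × 11830/12390 = 21.76 V.
I_L = V_out / R_L = 21.76 / 56.0 kΩ = 0.389 mA.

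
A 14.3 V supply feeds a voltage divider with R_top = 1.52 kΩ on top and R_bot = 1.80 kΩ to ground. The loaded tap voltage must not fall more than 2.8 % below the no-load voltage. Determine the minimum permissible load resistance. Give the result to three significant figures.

Output resistance R_th = R_top‖R_bot = (1520 × 1800)/3320 = 824.1 Ω.
The fractional drop is R_th/(R_th + R_L); requiring this ≤ 0.0280 gives R_L ≥ R_th(1/0.0280 − 1) = 824.1 × 34.71 = 28.6 kΩ.

R_L(min) ≈ 28.6 kΩ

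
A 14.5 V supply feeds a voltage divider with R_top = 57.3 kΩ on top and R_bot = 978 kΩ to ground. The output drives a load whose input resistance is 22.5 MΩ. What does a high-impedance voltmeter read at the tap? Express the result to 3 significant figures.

V_out ≈ 13.7 V

The load sits in parallel with R_bot: R_bot‖R_L = (978 × 22500) / (978 + 22500) = 937.3 kΩ.
V_out = 14.5 × 937.3 / (57.3 + 937.3) = 14.5 × 937.3/994.6 = 13.7 V.
(Unloaded it would have been 13.7 V.)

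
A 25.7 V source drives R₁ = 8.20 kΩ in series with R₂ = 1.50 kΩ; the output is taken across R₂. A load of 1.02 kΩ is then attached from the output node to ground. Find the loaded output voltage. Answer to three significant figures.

V_out ≈ 1.77 V

The load sits in parallel with R₂: R₂‖R_L = (1.50 × 1.02) / (1.50 + 1.02) = 0.6071 kΩ.
V_out = 25.7 × 0.6071 / (8.20 + 0.6071) = 25.7 × 0.6071/8.807 = 1.77 V.
(Unloaded it would have been 3.97 V.)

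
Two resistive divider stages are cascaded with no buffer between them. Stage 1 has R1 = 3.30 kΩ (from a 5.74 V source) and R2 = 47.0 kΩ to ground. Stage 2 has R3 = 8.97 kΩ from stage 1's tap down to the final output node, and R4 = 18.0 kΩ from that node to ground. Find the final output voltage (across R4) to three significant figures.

V_out ≈ 3.21 V

Stage 2 presents R3+R4 = 26.97 kΩ as a load on stage 1's tap.
Stage 1's lower leg becomes R2‖(R3+R4) = 17.14 kΩ, so V_mid = 5.74 × 17.14/20.44 = 4.813 V.
Stage 2 is itself unloaded: V_out = V_mid × R4/(R3+R4) = 4.813 × 18.0/26.97 = 3.21 V.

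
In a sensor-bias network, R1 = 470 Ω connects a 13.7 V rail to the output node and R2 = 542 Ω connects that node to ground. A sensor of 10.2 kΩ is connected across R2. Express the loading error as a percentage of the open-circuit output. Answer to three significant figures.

The divider's output (Thévenin) resistance is R1‖R2 = 251.7 Ω.
Fractional drop under load = R_th/(R_th + R_L) = 251.7 / (251.7 + 10200) = 0.02408.
So the output falls by 2.41 %.

2.41 %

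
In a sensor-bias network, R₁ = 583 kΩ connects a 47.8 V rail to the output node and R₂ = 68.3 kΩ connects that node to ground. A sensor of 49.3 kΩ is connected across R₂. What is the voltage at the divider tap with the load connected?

V_out ≈ 2.24 V

The load sits in parallel with R₂: R₂‖R_L = (68.3 × 49.3) / (68.3 + 49.3) = 28.63 kΩ.
V_out = 47.8 × 28.63 / (583 + 28.63) = 47.8 × 28.63/611.6 = 2.24 V.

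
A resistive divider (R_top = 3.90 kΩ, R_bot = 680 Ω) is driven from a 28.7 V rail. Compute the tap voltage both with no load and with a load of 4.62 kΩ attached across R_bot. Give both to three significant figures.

Unloaded: 4.26 V; loaded: 3.79 V

Open-circuit: V = 28.7 × 680/(3900 + 680) = 4.26 V.
With the load, R_bot becomes R_bot‖R_L = 592.8 Ω, so V = 28.7 × 592.8/4493 = 3.79 V.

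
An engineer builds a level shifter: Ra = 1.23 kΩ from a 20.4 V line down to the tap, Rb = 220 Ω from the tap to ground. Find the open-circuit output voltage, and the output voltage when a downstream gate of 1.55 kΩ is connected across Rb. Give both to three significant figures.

Unloaded: 3.10 V; loaded: 2.76 V

Open-circuit: V = 20.4 × 220/(1230 + 220) = 3.10 V.
With the load, Rb becomes Rb‖R_L = 192.7 Ω, so V = 20.4 × 192.7/1423 = 2.76 V.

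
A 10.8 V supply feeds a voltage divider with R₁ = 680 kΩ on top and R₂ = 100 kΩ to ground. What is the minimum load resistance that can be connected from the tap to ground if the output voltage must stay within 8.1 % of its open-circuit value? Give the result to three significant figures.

Output resistance R_th = R₁‖R₂ = (680 × 100)/780.0 = 87.18 kΩ.
The fractional drop is R_th/(R_th + R_L); requiring this ≤ 0.0810 gives R_L ≥ R_th(1/0.0810 − 1) = 87.18 × 11.35 = 989 kΩ.

R_L(min) ≈ 989 kΩ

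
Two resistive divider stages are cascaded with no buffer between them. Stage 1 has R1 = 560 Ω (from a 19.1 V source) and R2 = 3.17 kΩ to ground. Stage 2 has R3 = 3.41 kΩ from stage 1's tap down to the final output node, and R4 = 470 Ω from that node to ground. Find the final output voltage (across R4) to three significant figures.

V_out ≈ 1.75 V

Stage 2 presents R3+R4 = 3880 Ω as a load on stage 1's tap.
Stage 1's lower leg becomes R2‖(R3+R4) = 1745 Ω, so V_mid = 19.1 × 1745/2305 = 14.46 V.
Stage 2 is itself unloaded: V_out = V_mid × R4/(R3+R4) = 14.46 × 470/3880 = 1.75 V.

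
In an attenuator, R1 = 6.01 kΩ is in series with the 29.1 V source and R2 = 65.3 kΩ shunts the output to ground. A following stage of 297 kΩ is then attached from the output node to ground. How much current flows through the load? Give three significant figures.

I_L ≈ 0.0881 mA

R2‖R_L = 53.53 kΩ; V_out = 29.1 × 53.53/59.54 = 26.16 V.
I_L = V_out / R_L = 26.16 / 297 kΩ = 0.0881 mA.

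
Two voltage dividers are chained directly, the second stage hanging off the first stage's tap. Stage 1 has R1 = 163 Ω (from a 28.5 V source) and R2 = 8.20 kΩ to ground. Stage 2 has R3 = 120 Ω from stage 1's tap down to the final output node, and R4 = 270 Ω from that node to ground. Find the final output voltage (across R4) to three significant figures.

Stage 2 presents R3+R4 = 390.0 Ω as a load on stage 1's tap.
Stage 1's lower leg becomes R2‖(R3+R4) = 372.3 Ω, so V_mid = 28.5 × 372.3/535.3 = 19.82 V.
Stage 2 is itself unloaded: V_out = V_mid × R4/(R3+R4) = 19.82 × 270/390.0 = 13.7 V.

V_out ≈ 13.7 V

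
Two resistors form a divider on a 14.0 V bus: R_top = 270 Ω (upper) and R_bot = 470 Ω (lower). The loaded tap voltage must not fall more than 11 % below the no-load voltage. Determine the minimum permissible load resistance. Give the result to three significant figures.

R_L(min) ≈ 1.39 kΩ

Output resistance R_th = R_top‖R_bot = (270 × 470)/740.0 = 171.5 Ω.
The fractional drop is R_th/(R_th + R_L); requiring this ≤ 0.110 gives R_L ≥ R_th(1/0.110 − 1) = 171.5 × 8.091 = 1.39 kΩ.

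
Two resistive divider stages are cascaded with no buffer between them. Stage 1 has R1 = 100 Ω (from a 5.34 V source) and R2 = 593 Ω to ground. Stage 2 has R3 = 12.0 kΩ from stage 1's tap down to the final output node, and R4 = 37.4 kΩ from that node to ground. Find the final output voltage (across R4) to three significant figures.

V_out ≈ 3.45 V

Stage 2 presents R3+R4 = 49400 Ω as a load on stage 1's tap.
Stage 1's lower leg becomes R2‖(R3+R4) = 586.0 Ω, so V_mid = 5.34 × 586.0/686.0 = 4.562 V.
Stage 2 is itself unloaded: V_out = V_mid × R4/(R3+R4) = 4.562 × 37400/49400 = 3.45 V.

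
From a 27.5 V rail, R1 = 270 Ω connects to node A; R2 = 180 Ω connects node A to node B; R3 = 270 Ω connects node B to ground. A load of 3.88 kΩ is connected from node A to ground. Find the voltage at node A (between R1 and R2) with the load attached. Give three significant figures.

V ≈ 16.5 V

Below node A the series string R2+R3 = 450.0 Ω sits in parallel with the 3880 Ω load: 403.2 Ω.
V_A = 27.5 × 403.2/(270 + 403.2) = 16.5 V.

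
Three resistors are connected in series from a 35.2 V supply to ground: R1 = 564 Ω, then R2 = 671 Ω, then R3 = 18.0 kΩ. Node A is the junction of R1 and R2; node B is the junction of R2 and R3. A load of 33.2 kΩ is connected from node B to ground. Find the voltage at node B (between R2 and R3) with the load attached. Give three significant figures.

At node B, R3 is in parallel with the load: R3‖R_L = 11670 Ω.
Below node A the resistance is R2 + (R3‖R_L) = 12340 Ω, so V_A = 35.2 × 12340/12910 = 33.66 V.
Then V_B = V_A × (R3‖R_L)/(R2 + R3‖R_L) = 33.66 × 11670/12340 = 31.8 V.

V ≈ 31.8 V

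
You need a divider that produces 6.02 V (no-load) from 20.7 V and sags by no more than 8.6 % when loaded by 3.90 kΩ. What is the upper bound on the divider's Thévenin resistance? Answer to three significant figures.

Loading drop = R_th/(R_th + R_L) ≤ 0.0860, so R_th ≤ R_L · ε/(1−ε) = 3.90 kΩ × 0.0860/0.9140 = 367 Ω.
(Any R1, R2 with R2/(R1+R2) = 0.291 and R1‖R2 ≤ 367 Ω will meet the spec.)

R_th ≤ 367 Ω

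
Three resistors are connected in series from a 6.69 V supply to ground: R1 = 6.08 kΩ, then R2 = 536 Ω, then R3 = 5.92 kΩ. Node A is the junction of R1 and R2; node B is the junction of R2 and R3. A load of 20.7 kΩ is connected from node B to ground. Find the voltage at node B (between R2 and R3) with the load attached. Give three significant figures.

At node B, R3 is in parallel with the load: R3‖R_L = 4603 Ω.
Below node A the resistance is R2 + (R3‖R_L) = 5139 Ω, so V_A = 6.69 × 5139/11220 = 3.065 V.
Then V_B = V_A × (R3‖R_L)/(R2 + R3‖R_L) = 3.065 × 4603/5139 = 2.74 V.

V ≈ 2.74 V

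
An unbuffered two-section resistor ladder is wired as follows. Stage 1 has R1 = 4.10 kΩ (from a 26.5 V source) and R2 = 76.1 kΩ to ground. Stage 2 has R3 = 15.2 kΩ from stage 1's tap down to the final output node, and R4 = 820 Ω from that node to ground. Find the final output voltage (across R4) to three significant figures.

Stage 2 presents R3+R4 = 16020 Ω as a load on stage 1's tap.
Stage 1's lower leg becomes R2‖(R3+R4) = 13230 Ω, so V_mid = 26.5 × 13230/17330 = 20.23 V.
Stage 2 is itself unloaded: V_out = V_mid × R4/(R3+R4) = 20.23 × 820/16020 = 1.04 V.

V_out ≈ 1.04 V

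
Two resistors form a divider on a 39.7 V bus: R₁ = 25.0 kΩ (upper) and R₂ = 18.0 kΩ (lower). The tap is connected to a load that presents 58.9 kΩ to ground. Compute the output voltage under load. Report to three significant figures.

The load sits in parallel with R₂: R₂‖R_L = (18.0 × 58.9) / (18.0 + 58.9) = 13.79 kΩ.
V_out = 39.7 × 13.79 / (25.0 + 13.79) = 39.7 × 13.79/38.79 = 14.1 V.

V_out ≈ 14.1 V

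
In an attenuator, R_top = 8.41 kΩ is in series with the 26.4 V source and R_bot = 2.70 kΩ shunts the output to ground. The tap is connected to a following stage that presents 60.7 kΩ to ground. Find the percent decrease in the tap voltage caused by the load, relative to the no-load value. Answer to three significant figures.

The divider's output (Thévenin) resistance is R_top‖R_bot = 2.044 kΩ.
Fractional drop under load = R_th/(R_th + R_L) = 2.044 / (2.044 + 60.7) = 0.03257.
So the output falls by 3.26 %.

3.26 %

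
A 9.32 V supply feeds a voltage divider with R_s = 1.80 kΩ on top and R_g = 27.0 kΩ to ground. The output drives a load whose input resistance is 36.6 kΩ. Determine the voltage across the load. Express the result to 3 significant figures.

The load sits in parallel with R_g: R_g‖R_L = (27.0 × 36.6) / (27.0 + 36.6) = 15.54 kΩ.
V_out = 9.32 × 15.54 / (1.80 + 15.54) = 9.32 × 15.54/17.34 = 8.35 V.

V_out ≈ 8.35 V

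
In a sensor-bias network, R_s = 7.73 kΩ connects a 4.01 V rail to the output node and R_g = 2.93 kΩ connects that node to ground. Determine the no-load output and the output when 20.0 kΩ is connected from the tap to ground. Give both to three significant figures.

Open-circuit: V = 4.01 × 2.93/(7.73 + 2.93) = 1.10 V.
With the load, R_g becomes R_g‖R_L = 2.556 kΩ, so V = 4.01 × 2.556/10.29 = 0.996 V.

Unloaded: 1.10 V; loaded: 0.996 V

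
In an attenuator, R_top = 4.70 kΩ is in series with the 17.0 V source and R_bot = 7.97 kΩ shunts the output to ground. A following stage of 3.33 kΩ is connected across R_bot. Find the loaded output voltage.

The load sits in parallel with R_bot: R_bot‖R_L = (7.97 × 3.33) / (7.97 + 3.33) = 2.349 kΩ.
V_out = 17.0 × 2.349 / (4.70 + 2.349) = 17.0 × 2.349/7.049 = 5.66 V.
(Unloaded it would have been 10.7 V.)

V_out ≈ 5.66 V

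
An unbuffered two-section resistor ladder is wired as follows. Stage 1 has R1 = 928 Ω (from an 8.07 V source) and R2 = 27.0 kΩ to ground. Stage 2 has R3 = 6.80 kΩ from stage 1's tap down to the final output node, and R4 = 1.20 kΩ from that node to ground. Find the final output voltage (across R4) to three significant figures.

V_out ≈ 1.05 V

Stage 2 presents R3+R4 = 8000 Ω as a load on stage 1's tap.
Stage 1's lower leg becomes R2‖(R3+R4) = 6171 Ω, so V_mid = 8.07 × 6171/7099 = 7.015 V.
Stage 2 is itself unloaded: V_out = V_mid × R4/(R3+R4) = 7.015 × 1200/8000 = 1.05 V.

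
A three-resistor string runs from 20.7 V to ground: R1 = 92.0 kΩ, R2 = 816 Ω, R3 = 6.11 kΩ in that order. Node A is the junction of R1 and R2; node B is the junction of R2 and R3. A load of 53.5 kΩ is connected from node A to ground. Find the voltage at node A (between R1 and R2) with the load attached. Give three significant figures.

Below node A the series string R2+R3 = 6926 Ω sits in parallel with the 53500 Ω load: 6132 Ω.
V_A = 20.7 × 6132/(92000 + 6132) = 1.29 V.

V ≈ 1.29 V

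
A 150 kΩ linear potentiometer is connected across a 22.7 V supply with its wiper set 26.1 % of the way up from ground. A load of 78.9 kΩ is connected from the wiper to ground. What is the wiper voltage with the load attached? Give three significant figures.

V ≈ 4.34 V

The wiper splits the pot into (1−α)R = 110.8 kΩ above and αR = 39.15 kΩ below.
Lower section ‖ load = 26.17 kΩ.
V_wiper = 22.7 × 26.17/(110.8 + 26.17) = 4.34 V.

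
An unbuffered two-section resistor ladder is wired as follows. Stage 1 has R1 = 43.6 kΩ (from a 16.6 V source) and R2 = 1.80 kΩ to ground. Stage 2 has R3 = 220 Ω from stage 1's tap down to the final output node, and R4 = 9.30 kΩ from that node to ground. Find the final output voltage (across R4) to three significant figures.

V_out ≈ 0.544 V

Stage 2 presents R3+R4 = 9520 Ω as a load on stage 1's tap.
Stage 1's lower leg becomes R2‖(R3+R4) = 1514 Ω, so V_mid = 16.6 × 1514/45110 = 0.5570 V.
Stage 2 is itself unloaded: V_out = V_mid × R4/(R3+R4) = 0.5570 × 9300/9520 = 0.544 V.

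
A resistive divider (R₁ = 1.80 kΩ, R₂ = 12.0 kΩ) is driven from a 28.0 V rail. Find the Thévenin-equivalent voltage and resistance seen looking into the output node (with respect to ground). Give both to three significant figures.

V_th = 24.3 V, R_th = 1.57 kΩ

V_th is the open-circuit tap voltage: 28.0 × 12.0/(1.80 + 12.0) = 24.3 V.
With the supply zeroed, R₁ and R₂ appear in parallel from the tap: R_th = R₁‖R₂ = (1.80 × 12.0)/13.80 = 1.57 kΩ.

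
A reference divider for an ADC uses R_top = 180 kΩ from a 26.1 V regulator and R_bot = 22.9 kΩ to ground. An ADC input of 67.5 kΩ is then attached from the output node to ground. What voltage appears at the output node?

V_out ≈ 2.26 V

The load sits in parallel with R_bot: R_bot‖R_L = (22.9 × 67.5) / (22.9 + 67.5) = 17.10 kΩ.
V_out = 26.1 × 17.10 / (180 + 17.10) = 26.1 × 17.10/197.1 = 2.26 V.
(Unloaded it would have been 2.95 V.)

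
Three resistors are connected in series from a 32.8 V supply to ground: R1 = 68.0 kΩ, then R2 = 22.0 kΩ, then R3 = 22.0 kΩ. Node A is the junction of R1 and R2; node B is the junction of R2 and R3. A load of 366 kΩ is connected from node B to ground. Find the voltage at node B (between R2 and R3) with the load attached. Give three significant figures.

At node B, R3 is in parallel with the load: R3‖R_L = 20.75 kΩ.
Below node A the resistance is R2 + (R3‖R_L) = 42.75 kΩ, so V_A = 32.8 × 42.75/110.8 = 12.66 V.
Then V_B = V_A × (R3‖R_L)/(R2 + R3‖R_L) = 12.66 × 20.75/42.75 = 6.15 V.

V ≈ 6.15 V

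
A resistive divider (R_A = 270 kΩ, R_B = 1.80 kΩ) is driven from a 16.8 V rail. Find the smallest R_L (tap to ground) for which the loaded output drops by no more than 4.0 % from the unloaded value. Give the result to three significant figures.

R_L(min) ≈ 42.9 kΩ

Output resistance R_th = R_A‖R_B = (270 × 1.80)/271.8 = 1.788 kΩ.
The fractional drop is R_th/(R_th + R_L); requiring this ≤ 0.0400 gives R_L ≥ R_th(1/0.0400 − 1) = 1.788 × 24.00 = 42.9 kΩ.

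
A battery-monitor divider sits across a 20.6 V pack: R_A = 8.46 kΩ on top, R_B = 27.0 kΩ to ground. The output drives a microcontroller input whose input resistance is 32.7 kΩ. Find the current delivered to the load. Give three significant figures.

I_L ≈ 0.401 mA

R_B‖R_L = 14.79 kΩ; V_out = 20.6 × 14.79/23.25 = 13.10 V.
I_L = V_out / R_L = 13.10 / 32.7 kΩ = 0.401 mA.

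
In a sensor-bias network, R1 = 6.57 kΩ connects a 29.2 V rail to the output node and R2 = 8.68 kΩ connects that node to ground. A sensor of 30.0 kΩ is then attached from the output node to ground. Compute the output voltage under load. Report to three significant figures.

The load sits in parallel with R2: R2‖R_L = (8.68 × 30.0) / (8.68 + 30.0) = 6.732 kΩ.
V_out = 29.2 × 6.732 / (6.57 + 6.732) = 29.2 × 6.732/13.30 = 14.8 V.

V_out ≈ 14.8 V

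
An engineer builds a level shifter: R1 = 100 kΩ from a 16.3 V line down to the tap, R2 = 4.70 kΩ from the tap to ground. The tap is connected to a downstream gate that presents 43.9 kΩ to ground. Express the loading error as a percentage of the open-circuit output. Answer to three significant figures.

9.28 %

The divider's output (Thévenin) resistance is R1‖R2 = 4.489 kΩ.
Fractional drop under load = R_th/(R_th + R_L) = 4.489 / (4.489 + 43.9) = 0.09277.
So the output falls by 9.28 %.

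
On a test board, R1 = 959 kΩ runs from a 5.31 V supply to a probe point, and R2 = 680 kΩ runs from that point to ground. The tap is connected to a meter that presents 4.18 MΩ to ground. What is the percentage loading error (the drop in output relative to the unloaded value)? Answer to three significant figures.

8.69 %

Unloaded V = 5.31 × 680/1639 = 2.2031 V.
Loaded: R2‖R_L = 584.9 kΩ, giving V = 5.31 × 584.9/1544 = 2.0116 V.
Drop = (2.2031 − 2.0116) / 2.2031 = 8.69 %.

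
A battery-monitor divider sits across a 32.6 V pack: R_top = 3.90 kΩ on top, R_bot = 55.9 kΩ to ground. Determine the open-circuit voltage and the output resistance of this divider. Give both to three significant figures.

V_th = 30.5 V, R_th = 3.65 kΩ

V_th is the open-circuit tap voltage: 32.6 × 55.9/(3.90 + 55.9) = 30.5 V.
With the supply zeroed, R_top and R_bot appear in parallel from the tap: R_th = R_top‖R_bot = (3.90 × 55.9)/59.80 = 3.65 kΩ.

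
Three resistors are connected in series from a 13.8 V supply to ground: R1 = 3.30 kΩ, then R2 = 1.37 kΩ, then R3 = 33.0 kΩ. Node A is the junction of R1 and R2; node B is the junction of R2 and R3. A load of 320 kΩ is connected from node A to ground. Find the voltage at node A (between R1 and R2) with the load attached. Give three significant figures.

Below node A the series string R2+R3 = 34.37 kΩ sits in parallel with the 320 kΩ load: 31.04 kΩ.
V_A = 13.8 × 31.04/(3.30 + 31.04) = 12.5 V.

V ≈ 12.5 V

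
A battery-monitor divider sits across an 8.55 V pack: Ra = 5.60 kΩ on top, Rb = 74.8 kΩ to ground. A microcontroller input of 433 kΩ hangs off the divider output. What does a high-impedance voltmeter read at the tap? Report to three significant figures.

V_out ≈ 7.86 V

The load sits in parallel with Rb: Rb‖R_L = (74.8 × 433) / (74.8 + 433) = 63.78 kΩ.
V_out = 8.55 × 63.78 / (5.60 + 63.78) = 8.55 × 63.78/69.38 = 7.86 V.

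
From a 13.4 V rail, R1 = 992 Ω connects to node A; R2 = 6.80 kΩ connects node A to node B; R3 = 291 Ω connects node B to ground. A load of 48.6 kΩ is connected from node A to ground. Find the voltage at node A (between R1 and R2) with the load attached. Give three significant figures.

Below node A the series string R2+R3 = 7091 Ω sits in parallel with the 48600 Ω load: 6188 Ω.
V_A = 13.4 × 6188/(992 + 6188) = 11.5 V.

V ≈ 11.5 V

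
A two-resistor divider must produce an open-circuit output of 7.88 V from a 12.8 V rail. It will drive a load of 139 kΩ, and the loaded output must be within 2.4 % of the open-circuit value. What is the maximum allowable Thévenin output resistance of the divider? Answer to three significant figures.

Loading drop = R_th/(R_th + R_L) ≤ 0.0240, so R_th ≤ R_L · ε/(1−ε) = 139 kΩ × 0.0240/0.9760 = 3.42 kΩ.
(Any R1, R2 with R2/(R1+R2) = 0.616 and R1‖R2 ≤ 3.42 kΩ will meet the spec.)

R_th ≤ 3.42 kΩ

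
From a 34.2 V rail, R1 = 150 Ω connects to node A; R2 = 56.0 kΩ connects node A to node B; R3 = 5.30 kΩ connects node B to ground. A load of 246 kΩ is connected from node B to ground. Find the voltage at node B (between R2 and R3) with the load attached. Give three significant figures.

V ≈ 2.89 V

At node B, R3 is in parallel with the load: R3‖R_L = 5188 Ω.
Below node A the resistance is R2 + (R3‖R_L) = 61190 Ω, so V_A = 34.2 × 61190/61340 = 34.12 V.
Then V_B = V_A × (R3‖R_L)/(R2 + R3‖R_L) = 34.12 × 5188/61190 = 2.89 V.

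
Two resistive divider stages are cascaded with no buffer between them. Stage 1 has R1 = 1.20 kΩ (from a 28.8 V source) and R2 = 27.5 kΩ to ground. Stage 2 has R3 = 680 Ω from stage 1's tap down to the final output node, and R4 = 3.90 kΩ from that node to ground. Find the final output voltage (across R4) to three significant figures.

V_out ≈ 18.8 V

Stage 2 presents R3+R4 = 4580 Ω as a load on stage 1's tap.
Stage 1's lower leg becomes R2‖(R3+R4) = 3926 Ω, so V_mid = 28.8 × 3926/5126 = 22.06 V.
Stage 2 is itself unloaded: V_out = V_mid × R4/(R3+R4) = 22.06 × 3900/4580 = 18.8 V.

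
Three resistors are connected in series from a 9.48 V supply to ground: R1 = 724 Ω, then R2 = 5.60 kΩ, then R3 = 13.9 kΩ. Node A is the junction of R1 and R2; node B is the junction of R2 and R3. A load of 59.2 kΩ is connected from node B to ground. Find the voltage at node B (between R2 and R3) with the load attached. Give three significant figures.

V ≈ 6.07 V

At node B, R3 is in parallel with the load: R3‖R_L = 11260 Ω.
Below node A the resistance is R2 + (R3‖R_L) = 16860 Ω, so V_A = 9.48 × 16860/17580 = 9.090 V.
Then V_B = V_A × (R3‖R_L)/(R2 + R3‖R_L) = 9.090 × 11260/16860 = 6.07 V.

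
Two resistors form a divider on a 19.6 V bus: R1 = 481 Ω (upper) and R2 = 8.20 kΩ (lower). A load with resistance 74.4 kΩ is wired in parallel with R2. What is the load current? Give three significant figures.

I_L ≈ 0.247 mA

R2‖R_L = 7386 Ω; V_out = 19.6 × 7386/7867 = 18.40 V.
I_L = V_out / R_L = 18.40 / 74.4 kΩ = 0.247 mA.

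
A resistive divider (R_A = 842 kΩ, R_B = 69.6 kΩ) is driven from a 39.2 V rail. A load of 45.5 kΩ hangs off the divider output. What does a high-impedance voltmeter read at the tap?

The load sits in parallel with R_B: R_B‖R_L = (69.6 × 45.5) / (69.6 + 45.5) = 27.51 kΩ.
V_out = 39.2 × 27.51 / (842 + 27.51) = 39.2 × 27.51/869.5 = 1.24 V.

V_out ≈ 1.24 V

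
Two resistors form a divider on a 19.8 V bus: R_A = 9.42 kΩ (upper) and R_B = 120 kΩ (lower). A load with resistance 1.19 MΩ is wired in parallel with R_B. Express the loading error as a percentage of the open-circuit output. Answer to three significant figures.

The divider's output (Thévenin) resistance is R_A‖R_B = 8.734 kΩ.
Fractional drop under load = R_th/(R_th + R_L) = 8.734 / (8.734 + 1190) = 0.007286.
So the output falls by 0.729 %.

0.729 %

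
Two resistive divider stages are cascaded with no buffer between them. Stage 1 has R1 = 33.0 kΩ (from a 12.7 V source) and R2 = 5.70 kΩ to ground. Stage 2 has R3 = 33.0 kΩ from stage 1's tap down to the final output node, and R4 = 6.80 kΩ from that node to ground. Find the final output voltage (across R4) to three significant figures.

V_out ≈ 0.285 V

Stage 2 presents R3+R4 = 39.80 kΩ as a load on stage 1's tap.
Stage 1's lower leg becomes R2‖(R3+R4) = 4.986 kΩ, so V_mid = 12.7 × 4.986/37.99 = 1.667 V.
Stage 2 is itself unloaded: V_out = V_mid × R4/(R3+R4) = 1.667 × 6.80/39.80 = 0.285 V.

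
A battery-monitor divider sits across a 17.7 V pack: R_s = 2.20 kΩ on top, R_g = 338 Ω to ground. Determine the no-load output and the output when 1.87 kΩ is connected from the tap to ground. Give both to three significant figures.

Open-circuit: V = 17.7 × 338/(2200 + 338) = 2.36 V.
With the load, R_g becomes R_g‖R_L = 286.3 Ω, so V = 17.7 × 286.3/2486 = 2.04 V.

Unloaded: 2.36 V; loaded: 2.04 V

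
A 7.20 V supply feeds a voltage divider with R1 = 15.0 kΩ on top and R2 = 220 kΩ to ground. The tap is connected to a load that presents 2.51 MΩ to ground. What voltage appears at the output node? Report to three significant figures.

V_out ≈ 6.70 V

The load sits in parallel with R2: R2‖R_L = (220 × 2510) / (220 + 2510) = 202.3 kΩ.
V_out = 7.20 × 202.3 / (15.0 + 202.3) = 7.20 × 202.3/217.3 = 6.70 V.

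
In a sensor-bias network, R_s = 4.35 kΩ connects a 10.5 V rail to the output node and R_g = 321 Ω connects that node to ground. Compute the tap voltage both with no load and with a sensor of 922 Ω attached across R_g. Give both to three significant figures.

Unloaded: 0.722 V; loaded: 0.545 V

Open-circuit: V = 10.5 × 321/(4350 + 321) = 0.722 V.
With the load, R_g becomes R_g‖R_L = 238.1 Ω, so V = 10.5 × 238.1/4588 = 0.545 V.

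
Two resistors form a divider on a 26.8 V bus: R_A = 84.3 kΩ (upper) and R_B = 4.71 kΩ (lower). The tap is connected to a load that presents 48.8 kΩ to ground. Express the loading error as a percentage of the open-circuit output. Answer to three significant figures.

8.38 %

Unloaded V = 26.8 × 4.71/89.01 = 1.4181 V.
Loaded: R_B‖R_L = 4.295 kΩ, giving V = 26.8 × 4.295/88.60 = 1.2994 V.
Drop = (1.4181 − 1.2994) / 1.4181 = 8.38 %.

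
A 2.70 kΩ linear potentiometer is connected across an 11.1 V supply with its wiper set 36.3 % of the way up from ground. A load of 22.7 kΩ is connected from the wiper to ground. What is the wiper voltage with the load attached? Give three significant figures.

The wiper splits the pot into (1−α)R = 1720 Ω above and αR = 980.1 Ω below.
Lower section ‖ load = 939.5 Ω.
V_wiper = 11.1 × 939.5/(1720 + 939.5) = 3.92 V.

V ≈ 3.92 V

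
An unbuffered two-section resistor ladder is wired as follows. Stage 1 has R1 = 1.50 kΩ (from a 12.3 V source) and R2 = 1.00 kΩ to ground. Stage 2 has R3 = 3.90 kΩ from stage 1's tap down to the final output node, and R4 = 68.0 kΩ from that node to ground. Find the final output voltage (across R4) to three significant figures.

V_out ≈ 4.61 V

Stage 2 presents R3+R4 = 71.90 kΩ as a load on stage 1's tap.
Stage 1's lower leg becomes R2‖(R3+R4) = 0.9863 kΩ, so V_mid = 12.3 × 0.9863/2.486 = 4.879 V.
Stage 2 is itself unloaded: V_out = V_mid × R4/(R3+R4) = 4.879 × 68.0/71.90 = 4.61 V.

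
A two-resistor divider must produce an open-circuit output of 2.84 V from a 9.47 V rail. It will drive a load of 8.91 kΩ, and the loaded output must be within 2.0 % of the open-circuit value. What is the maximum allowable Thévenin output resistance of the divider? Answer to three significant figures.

R_th ≤ 182 Ω

Loading drop = R_th/(R_th + R_L) ≤ 0.0200, so R_th ≤ R_L · ε/(1−ε) = 8.91 kΩ × 0.0200/0.9800 = 182 Ω.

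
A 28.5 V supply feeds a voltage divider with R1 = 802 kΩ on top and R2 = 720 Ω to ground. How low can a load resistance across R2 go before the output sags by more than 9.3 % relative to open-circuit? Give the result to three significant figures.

R_L(min) ≈ 7.02 kΩ

Output resistance R_th = R1‖R2 = (802000 × 720)/802700 = 719.4 Ω.
The fractional drop is R_th/(R_th + R_L); requiring this ≤ 0.0930 gives R_L ≥ R_th(1/0.0930 − 1) = 719.4 × 9.753 = 7.02 kΩ.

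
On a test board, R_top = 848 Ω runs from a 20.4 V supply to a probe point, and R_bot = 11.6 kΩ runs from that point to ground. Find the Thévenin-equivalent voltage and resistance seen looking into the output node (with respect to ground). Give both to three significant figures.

V_th = 19.0 V, R_th = 790 Ω

V_th is the open-circuit tap voltage: 20.4 × 11600/(848 + 11600) = 19.0 V.
With the supply zeroed, R_top and R_bot appear in parallel from the tap: R_th = R_top‖R_bot = (848 × 11600)/12450 = 790 Ω.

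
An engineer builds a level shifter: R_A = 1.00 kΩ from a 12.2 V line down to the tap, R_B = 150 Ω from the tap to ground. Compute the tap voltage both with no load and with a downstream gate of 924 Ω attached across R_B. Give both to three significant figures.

Unloaded: 1.59 V; loaded: 1.39 V

Open-circuit: V = 12.2 × 150/(1000 + 150) = 1.59 V.
With the load, R_B becomes R_B‖R_L = 129.1 Ω, so V = 12.2 × 129.1/1129 = 1.39 V.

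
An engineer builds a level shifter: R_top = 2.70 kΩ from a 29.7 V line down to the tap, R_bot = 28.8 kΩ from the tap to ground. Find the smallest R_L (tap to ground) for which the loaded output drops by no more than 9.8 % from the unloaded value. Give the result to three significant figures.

Output resistance R_th = R_top‖R_bot = (2.70 × 28.8)/31.50 = 2.469 kΩ.
The fractional drop is R_th/(R_th + R_L); requiring this ≤ 0.0980 gives R_L ≥ R_th(1/0.0980 − 1) = 2.469 × 9.204 = 22.7 kΩ.

R_L(min) ≈ 22.7 kΩ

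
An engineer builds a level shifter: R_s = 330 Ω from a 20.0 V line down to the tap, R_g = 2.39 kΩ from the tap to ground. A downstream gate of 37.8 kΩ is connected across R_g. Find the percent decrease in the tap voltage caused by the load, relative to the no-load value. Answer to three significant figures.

0.761 %

The divider's output (Thévenin) resistance is R_s‖R_g = 290.0 Ω.
Fractional drop under load = R_th/(R_th + R_L) = 290.0 / (290.0 + 37800) = 0.007613.
So the output falls by 0.761 %.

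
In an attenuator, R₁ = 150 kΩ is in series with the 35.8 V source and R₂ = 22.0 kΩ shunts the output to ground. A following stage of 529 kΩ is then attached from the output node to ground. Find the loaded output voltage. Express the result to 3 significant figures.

V_out ≈ 4.42 V

The load sits in parallel with R₂: R₂‖R_L = (22.0 × 529) / (22.0 + 529) = 21.12 kΩ.
V_out = 35.8 × 21.12 / (150 + 21.12) = 35.8 × 21.12/171.1 = 4.42 V.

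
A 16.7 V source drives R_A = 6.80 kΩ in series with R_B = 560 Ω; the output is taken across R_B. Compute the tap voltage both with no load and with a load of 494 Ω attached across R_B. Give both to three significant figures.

Open-circuit: V = 16.7 × 560/(6800 + 560) = 1.27 V.
With the load, R_B becomes R_B‖R_L = 262.5 Ω, so V = 16.7 × 262.5/7062 = 0.621 V.

Unloaded: 1.27 V; loaded: 0.621 V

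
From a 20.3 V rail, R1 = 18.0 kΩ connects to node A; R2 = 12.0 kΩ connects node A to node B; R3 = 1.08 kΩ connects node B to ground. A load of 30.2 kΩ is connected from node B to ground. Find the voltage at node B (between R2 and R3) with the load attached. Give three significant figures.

At node B, R3 is in parallel with the load: R3‖R_L = 1.043 kΩ.
Below node A the resistance is R2 + (R3‖R_L) = 13.04 kΩ, so V_A = 20.3 × 13.04/31.04 = 8.529 V.
Then V_B = V_A × (R3‖R_L)/(R2 + R3‖R_L) = 8.529 × 1.043/13.04 = 0.682 V.

V ≈ 0.682 V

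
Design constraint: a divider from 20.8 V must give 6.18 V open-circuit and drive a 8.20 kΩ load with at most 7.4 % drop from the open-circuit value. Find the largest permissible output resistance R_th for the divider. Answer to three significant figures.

Loading drop = R_th/(R_th + R_L) ≤ 0.0740, so R_th ≤ R_L · ε/(1−ε) = 8.20 kΩ × 0.0740/0.9260 = 655 Ω.

R_th ≤ 655 Ω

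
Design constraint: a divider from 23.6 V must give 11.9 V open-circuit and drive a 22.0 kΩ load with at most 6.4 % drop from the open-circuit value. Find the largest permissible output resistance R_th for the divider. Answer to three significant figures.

R_th ≤ 1.50 kΩ

Loading drop = R_th/(R_th + R_L) ≤ 0.0640, so R_th ≤ R_L · ε/(1−ε) = 22.0 kΩ × 0.0640/0.9360 = 1.50 kΩ.
(Any R1, R2 with R2/(R1+R2) = 0.504 and R1‖R2 ≤ 1.50 kΩ will meet the spec.)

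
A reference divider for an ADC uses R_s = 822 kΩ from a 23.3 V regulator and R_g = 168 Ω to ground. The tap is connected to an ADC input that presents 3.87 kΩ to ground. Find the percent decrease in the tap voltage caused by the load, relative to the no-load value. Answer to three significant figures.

4.16 %

The divider's output (Thévenin) resistance is R_s‖R_g = 168.0 Ω.
Fractional drop under load = R_th/(R_th + R_L) = 168.0 / (168.0 + 3870) = 0.04160.
So the output falls by 4.16 %.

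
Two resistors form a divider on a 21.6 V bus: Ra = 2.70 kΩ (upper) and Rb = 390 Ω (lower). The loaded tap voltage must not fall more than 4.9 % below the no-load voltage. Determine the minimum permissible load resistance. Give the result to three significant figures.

R_L(min) ≈ 6.61 kΩ

Output resistance R_th = Ra‖Rb = (2700 × 390)/3090 = 340.8 Ω.
The fractional drop is R_th/(R_th + R_L); requiring this ≤ 0.0490 gives R_L ≥ R_th(1/0.0490 − 1) = 340.8 × 19.41 = 6.61 kΩ.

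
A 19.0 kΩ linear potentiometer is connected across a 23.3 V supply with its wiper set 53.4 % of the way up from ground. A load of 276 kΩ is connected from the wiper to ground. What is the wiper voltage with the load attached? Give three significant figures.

V ≈ 12.2 V

The wiper splits the pot into (1−α)R = 8.854 kΩ above and αR = 10.15 kΩ below.
Lower section ‖ load = 9.786 kΩ.
V_wiper = 23.3 × 9.786/(8.854 + 9.786) = 12.2 V.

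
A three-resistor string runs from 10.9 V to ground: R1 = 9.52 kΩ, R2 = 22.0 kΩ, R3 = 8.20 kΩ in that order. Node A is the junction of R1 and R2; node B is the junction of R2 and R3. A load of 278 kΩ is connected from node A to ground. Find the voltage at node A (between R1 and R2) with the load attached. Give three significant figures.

V ≈ 8.08 V

Below node A the series string R2+R3 = 30.20 kΩ sits in parallel with the 278 kΩ load: 27.24 kΩ.
V_A = 10.9 × 27.24/(9.52 + 27.24) = 8.08 V.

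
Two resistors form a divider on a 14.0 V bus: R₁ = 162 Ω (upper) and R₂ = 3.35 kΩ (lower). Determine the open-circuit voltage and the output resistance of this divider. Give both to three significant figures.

V_th = 13.4 V, R_th = 155 Ω

V_th is the open-circuit tap voltage: 14.0 × 3350/(162 + 3350) = 13.4 V.
With the supply zeroed, R₁ and R₂ appear in parallel from the tap: R_th = R₁‖R₂ = (162 × 3350)/3512 = 155 Ω.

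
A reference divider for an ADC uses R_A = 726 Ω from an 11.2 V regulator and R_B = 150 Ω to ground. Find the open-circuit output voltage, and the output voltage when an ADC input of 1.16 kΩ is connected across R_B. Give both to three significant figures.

Unloaded: 1.92 V; loaded: 1.73 V

Open-circuit: V = 11.2 × 150/(726 + 150) = 1.92 V.
With the load, R_B becomes R_B‖R_L = 132.8 Ω, so V = 11.2 × 132.8/858.8 = 1.73 V.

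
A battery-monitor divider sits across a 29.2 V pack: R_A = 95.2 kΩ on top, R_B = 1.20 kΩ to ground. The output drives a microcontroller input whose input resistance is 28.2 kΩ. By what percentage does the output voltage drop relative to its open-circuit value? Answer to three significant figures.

4.03 %

The divider's output (Thévenin) resistance is R_A‖R_B = 1.185 kΩ.
Fractional drop under load = R_th/(R_th + R_L) = 1.185 / (1.185 + 28.2) = 0.04033.
So the output falls by 4.03 %.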